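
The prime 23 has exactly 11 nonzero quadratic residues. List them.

1 2 3 4 6 8 9 12 13 16 18

Square k = 1,…,11 (k and 23−k give the same square):
1²=1, 2²=4, 3²=9, 4²=16, 5²≡2, 6²≡13, 7²≡3, 8²≡18, 9²≡12, 10²≡8, 11²≡6 (mod 23).
So the quadratic residues mod 23 are {1, 2, 3, 4, 6, 8, 9, 12, 13, 16, 18}.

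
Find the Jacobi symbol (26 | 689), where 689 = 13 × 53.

0

Pull out 2: since 689 ≡ 1 (mod 8), (2/689) = +1.
Reciprocity: 13 ≡ 1 and 689 ≡ 1 (mod 4), so (13/689) = +(689/13).
Reduce top mod 13: now compute (0/13).
Top reduces to 0: gcd > 1, so the symbol is 0.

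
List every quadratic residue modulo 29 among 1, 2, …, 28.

1,4,5,6,7,9,13,16,20,22,23,24,25,28

Square k = 1,…,14 (k and 29−k give the same square):
1²=1, 2²=4, 3²=9, 4²=16, 5²=25, 6²≡7, 7²≡20, 8²≡6, 9²≡23, 10²≡13, 11²≡5, 12²≡28, 13²≡24, 14²≡22 (mod 29).
So the quadratic residues mod 29 are {1, 4, 5, 6, 7, 9, 13, 16, 20, 22, 23, 24, 25, 28}.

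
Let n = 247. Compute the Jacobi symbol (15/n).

Reciprocity: 15 ≡ 3 and 247 ≡ 3 (mod 4), so (15/247) = −(247/15).
Reduce top mod 15: now compute (7/15).
Reciprocity: 7 ≡ 3 and 15 ≡ 3 (mod 4), so (7/15) = −(15/7).
Reduce top mod 7: now compute (1/7).
Reached (1/7) = 1. Collecting the sign flips along the way, the symbol is +1.

1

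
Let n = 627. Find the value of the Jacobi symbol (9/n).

Reciprocity: 9 ≡ 1 and 627 ≡ 3 (mod 4), so (9/627) = +(627/9).
Reduce top mod 9: now compute (6/9).
Pull out 2: since 9 ≡ 1 (mod 8), (2/9) = +1.
Reciprocity: 3 ≡ 3 and 9 ≡ 1 (mod 4), so (3/9) = +(9/3).
Reduce top mod 3: now compute (0/3).
Top reduces to 0: gcd > 1, so the symbol is 0.

0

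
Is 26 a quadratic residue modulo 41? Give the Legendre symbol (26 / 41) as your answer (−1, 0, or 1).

-1

Euler's criterion: (26/41) ≡ 26^20 (mod 41).
26^2 ≡ 20 (mod 41)
26^4 ≡ 31 (mod 41)
26^8 ≡ 18 (mod 41)
26^16 ≡ 37 (mod 41)
26^20 = 26^(16+4) ≡ 40 (mod 41).
Result is 40 ≡ −1, so (26/41) = −1.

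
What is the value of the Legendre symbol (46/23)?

First reduce: 46 ≡ 0 (mod 23).
Top reduces to 0: gcd > 1, so the symbol is 0.

0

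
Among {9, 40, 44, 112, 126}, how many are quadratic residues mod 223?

3

(9/223) = +1 → QR.
(40/223) = -1 → non-residue.
(44/223) = -1 → non-residue.
(112/223) = +1 → QR.
(126/223) = +1 → QR.
Total quadratic residues among the 5: 3.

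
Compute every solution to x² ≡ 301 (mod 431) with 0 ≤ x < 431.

Since 431 ≡ 3 (mod 4), a square root of 301 is 301^((431+1)/4) = 301^108 mod 431.
Repeated squaring: 301^2≡91, 301^4≡92, 301^8≡275, 301^16≡200, 301^32≡348, 301^64≡424 (mod 431).
301^108 = 301^(64+32+8+4) ≡ 45 (mod 431).
Check: 45² = 2025 ≡ 301 (mod 431). The two roots are 45 and 386.

45, 386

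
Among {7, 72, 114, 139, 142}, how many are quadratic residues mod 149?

(7/149) = +1 → QR.
(72/149) = -1 → non-residue.
(114/149) = +1 → QR.
(139/149) = -1 → non-residue.
(142/149) = +1 → QR.
Total quadratic residues among the 5: 3.

3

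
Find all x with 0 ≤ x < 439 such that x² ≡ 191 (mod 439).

156, 283

Since 439 ≡ 3 (mod 4), a square root of 191 is 191^((439+1)/4) = 191^110 mod 439.
Repeated squaring: 191^2≡44, 191^4≡180, 191^8≡353, 191^16≡372, 191^32≡99, 191^64≡143 (mod 439).
191^110 = 191^(64+32+8+4+2) ≡ 283 (mod 439).
Check: 283² = 80089 ≡ 191 (mod 439). The two roots are 156 and 283.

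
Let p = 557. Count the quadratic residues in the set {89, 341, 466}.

(89/557) = -1 → non-residue.
(341/557) = +1 → QR.
(466/557) = -1 → non-residue.
Total quadratic residues among the 3: 1.

1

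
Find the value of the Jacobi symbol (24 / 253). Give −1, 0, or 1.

Pull out 2^3: since 253 ≡ 5 (mod 8), (2/253) = -1, so (2/253)^3 = -1.
Reciprocity: 3 ≡ 3 and 253 ≡ 1 (mod 4), so (3/253) = +(253/3).
Reduce top mod 3: now compute (1/3).
Reached (1/3) = 1. Collecting the sign flips along the way, the symbol is -1.

-1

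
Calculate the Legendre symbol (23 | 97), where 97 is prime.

-1

Euler's criterion: (23/97) ≡ 23^48 (mod 97).
23^2 ≡ 44 (mod 97)
23^4 ≡ 93 (mod 97)
23^8 ≡ 16 (mod 97)
23^16 ≡ 62 (mod 97)
23^32 ≡ 61 (mod 97)
23^48 = 23^(32+16) ≡ 96 (mod 97).
Result is 96 ≡ −1, so (23/97) = −1.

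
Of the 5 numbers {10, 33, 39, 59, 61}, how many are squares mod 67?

4

(10/67) = +1 → QR.
(33/67) = +1 → QR.
(39/67) = +1 → QR.
(59/67) = +1 → QR.
(61/67) = -1 → non-residue.
Total quadratic residues among the 5: 4.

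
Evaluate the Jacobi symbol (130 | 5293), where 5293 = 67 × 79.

-1

Pull out 2: since 5293 ≡ 5 (mod 8), (2/5293) = -1.
Reciprocity: 65 ≡ 1 and 5293 ≡ 1 (mod 4), so (65/5293) = +(5293/65).
Reduce top mod 65: now compute (28/65).
Pull out 2^2: since 65 ≡ 1 (mod 8), (2/65) = +1, so (2/65)^2 = +1.
Reciprocity: 7 ≡ 3 and 65 ≡ 1 (mod 4), so (7/65) = +(65/7).
Reduce top mod 7: now compute (2/7).
Pull out 2: since 7 ≡ 7 (mod 8), (2/7) = +1.
Reached (1/7) = 1. Collecting the sign flips along the way, the symbol is -1.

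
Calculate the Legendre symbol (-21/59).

Euler's criterion: (-21/59) ≡ 38^29 (mod 59).
38^2 ≡ 28 (mod 59)
38^4 ≡ 17 (mod 59)
38^8 ≡ 53 (mod 59)
38^16 ≡ 36 (mod 59)
38^29 = 38^(16+8+4+1) ≡ 58 (mod 59).
Result is 58 ≡ −1, so (-21/59) = −1.

-1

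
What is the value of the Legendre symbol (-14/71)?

1

First reduce: -14 ≡ 57 (mod 71).
Reciprocity: 57 ≡ 1 and 71 ≡ 3 (mod 4), so (57/71) = +(71/57).
Reduce top mod 57: now compute (14/57).
Pull out 2: since 57 ≡ 1 (mod 8), (2/57) = +1.
Reciprocity: 7 ≡ 3 and 57 ≡ 1 (mod 4), so (7/57) = +(57/7).
Reduce top mod 7: now compute (1/7).
Reached (1/7) = 1. Collecting the sign flips along the way, the symbol is +1.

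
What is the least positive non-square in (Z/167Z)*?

5

(2/167) = +1, so 2 is a residue.
(3/167) = +1, so 3 is a residue.
(4/167) = +1, so 4 is a residue.
(5/167) = −1, so 5 is the smallest positive non-residue mod 167.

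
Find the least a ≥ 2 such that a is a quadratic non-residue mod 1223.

5

(2/1223) = +1, so 2 is a residue.
(3/1223) = +1, so 3 is a residue.
(4/1223) = +1, so 4 is a residue.
(5/1223) = −1, so 5 is the smallest positive non-residue mod 1223.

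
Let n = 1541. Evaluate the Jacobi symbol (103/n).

Reciprocity: 103 ≡ 3 and 1541 ≡ 1 (mod 4), so (103/1541) = +(1541/103).
Reduce top mod 103: now compute (99/103).
Reciprocity: 99 ≡ 3 and 103 ≡ 3 (mod 4), so (99/103) = −(103/99).
Reduce top mod 99: now compute (4/99).
Pull out 2^2: since 99 ≡ 3 (mod 8), (2/99) = -1, so (2/99)^2 = +1.
Reached (1/99) = 1. Collecting the sign flips along the way, the symbol is -1.

-1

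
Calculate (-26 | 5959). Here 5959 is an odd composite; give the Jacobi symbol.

First reduce: -26 ≡ 5933 (mod 5959).
Reciprocity: 5933 ≡ 1 and 5959 ≡ 3 (mod 4), so (5933/5959) = +(5959/5933).
Reduce top mod 5933: now compute (26/5933).
Pull out 2: since 5933 ≡ 5 (mod 8), (2/5933) = -1.
Reciprocity: 13 ≡ 1 and 5933 ≡ 1 (mod 4), so (13/5933) = +(5933/13).
Reduce top mod 13: now compute (5/13).
Reciprocity: 5 ≡ 1 and 13 ≡ 1 (mod 4), so (5/13) = +(13/5).
Reduce top mod 5: now compute (3/5).
Reciprocity: 3 ≡ 3 and 5 ≡ 1 (mod 4), so (3/5) = +(5/3).
Reduce top mod 3: now compute (2/3).
Pull out 2: since 3 ≡ 3 (mod 8), (2/3) = -1.
Reached (1/3) = 1. Collecting the sign flips along the way, the symbol is +1.

1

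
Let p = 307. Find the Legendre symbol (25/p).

Reciprocity: 25 ≡ 1 and 307 ≡ 3 (mod 4), so (25/307) = +(307/25).
Reduce top mod 25: now compute (7/25).
Reciprocity: 7 ≡ 3 and 25 ≡ 1 (mod 4), so (7/25) = +(25/7).
Reduce top mod 7: now compute (4/7).
Pull out 2^2: since 7 ≡ 7 (mod 8), (2/7) = +1, so (2/7)^2 = +1.
Reached (1/7) = 1. Collecting the sign flips along the way, the symbol is +1.

1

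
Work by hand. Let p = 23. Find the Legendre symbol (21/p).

Reciprocity: 21 ≡ 1 and 23 ≡ 3 (mod 4), so (21/23) = +(23/21).
Reduce top mod 21: now compute (2/21).
Pull out 2: since 21 ≡ 5 (mod 8), (2/21) = -1.
Reached (1/21) = 1. Collecting the sign flips along the way, the symbol is -1.

-1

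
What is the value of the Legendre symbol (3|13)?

1

Euler's criterion: (3/13) ≡ 3^6 (mod 13).
3^2 ≡ 9 (mod 13)
3^4 ≡ 3 (mod 13)
3^6 = 3^(4+2) ≡ 1 (mod 13).
Result is 1, so (3/13) = 1.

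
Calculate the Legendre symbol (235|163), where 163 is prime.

-1

First reduce: 235 ≡ 72 (mod 163).
Pull out 2^3: since 163 ≡ 3 (mod 8), (2/163) = -1, so (2/163)^3 = -1.
Reciprocity: 9 ≡ 1 and 163 ≡ 3 (mod 4), so (9/163) = +(163/9).
Reduce top mod 9: now compute (1/9).
Reached (1/9) = 1. Collecting the sign flips along the way, the symbol is -1.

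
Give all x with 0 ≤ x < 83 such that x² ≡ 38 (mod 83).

11, 72

Since 83 ≡ 3 (mod 4), a square root of 38 is 38^((83+1)/4) = 38^21 mod 83.
Repeated squaring: 38^2≡33, 38^4≡10, 38^8≡17, 38^16≡40 (mod 83).
38^21 = 38^(16+4+1) ≡ 11 (mod 83).
Check: 11² = 121 ≡ 38 (mod 83). The two roots are 11 and 72.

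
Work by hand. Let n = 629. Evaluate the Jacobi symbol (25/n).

Reciprocity: 25 ≡ 1 and 629 ≡ 1 (mod 4), so (25/629) = +(629/25).
Reduce top mod 25: now compute (4/25).
Pull out 2^2: since 25 ≡ 1 (mod 8), (2/25) = +1, so (2/25)^2 = +1.
Reached (1/25) = 1. Collecting the sign flips along the way, the symbol is +1.

1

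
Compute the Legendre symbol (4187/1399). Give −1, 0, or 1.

-1

First reduce: 4187 ≡ 1389 (mod 1399).
Reciprocity: 1389 ≡ 1 and 1399 ≡ 3 (mod 4), so (1389/1399) = +(1399/1389).
Reduce top mod 1389: now compute (10/1389).
Pull out 2: since 1389 ≡ 5 (mod 8), (2/1389) = -1.
Reciprocity: 5 ≡ 1 and 1389 ≡ 1 (mod 4), so (5/1389) = +(1389/5).
Reduce top mod 5: now compute (4/5).
Pull out 2^2: since 5 ≡ 5 (mod 8), (2/5) = -1, so (2/5)^2 = +1.
Reached (1/5) = 1. Collecting the sign flips along the way, the symbol is -1.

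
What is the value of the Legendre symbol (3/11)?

Euler's criterion: (3/11) ≡ 3^5 (mod 11).
3^2 ≡ 9 (mod 11)
3^4 ≡ 4 (mod 11)
3^5 = 3^(4+1) ≡ 1 (mod 11).
Result is 1, so (3/11) = 1.

1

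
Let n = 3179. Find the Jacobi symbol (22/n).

Pull out 2: since 3179 ≡ 3 (mod 8), (2/3179) = -1.
Reciprocity: 11 ≡ 3 and 3179 ≡ 3 (mod 4), so (11/3179) = −(3179/11).
Reduce top mod 11: now compute (0/11).
Top reduces to 0: gcd > 1, so the symbol is 0.

0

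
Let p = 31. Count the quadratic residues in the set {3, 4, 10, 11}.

(3/31) = -1 → non-residue.
(4/31) = +1 → QR.
(10/31) = +1 → QR.
(11/31) = -1 → non-residue.
Total quadratic residues among the 4: 2.

2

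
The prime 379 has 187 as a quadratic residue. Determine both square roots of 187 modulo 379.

66, 313

Since 379 ≡ 3 (mod 4), a square root of 187 is 187^((379+1)/4) = 187^95 mod 379.
Repeated squaring: 187^2≡101, 187^4≡347, 187^8≡266, 187^16≡262, 187^32≡45, 187^64≡130 (mod 379).
187^95 = 187^(64+16+8+4+2+1) ≡ 313 (mod 379).
Check: 313² = 97969 ≡ 187 (mod 379). The two roots are 66 and 313.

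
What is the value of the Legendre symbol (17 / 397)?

Euler's criterion: (17/397) ≡ 17^198 (mod 397).
17^2 ≡ 289 (mod 397)
17^4 ≡ 151 (mod 397)
17^8 ≡ 172 (mod 397)
17^16 ≡ 206 (mod 397)
17^32 ≡ 354 (mod 397)
17^64 ≡ 261 (mod 397)
17^128 ≡ 234 (mod 397)
17^198 = 17^(128+64+4+2) ≡ 396 (mod 397).
Result is 396 ≡ −1, so (17/397) = −1.

-1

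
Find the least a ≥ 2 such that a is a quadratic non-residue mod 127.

(2/127) = +1, so 2 is a residue.
(3/127) = −1, so 3 is the smallest positive non-residue mod 127.

3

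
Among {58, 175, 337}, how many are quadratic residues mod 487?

2

(58/487) = +1 → QR.
(175/487) = -1 → non-residue.
(337/487) = +1 → QR.
Total quadratic residues among the 3: 2.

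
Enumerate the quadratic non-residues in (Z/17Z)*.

Square k = 1,…,8 (k and 17−k give the same square):
1²=1, 2²=4, 3²=9, 4²=16, 5²≡8, 6²≡2, 7²≡15, 8²≡13 (mod 17).
The residues are {1, 2, 4, 8, 9, 13, 15, 16}; the non-residues are the remaining 8 nonzero classes.

3 5 6 7 10 11 12 14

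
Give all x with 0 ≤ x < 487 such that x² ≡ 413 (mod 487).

Since 487 ≡ 3 (mod 4), a square root of 413 is 413^((487+1)/4) = 413^122 mod 487.
Repeated squaring: 413^2≡119, 413^4≡38, 413^8≡470, 413^16≡289, 413^32≡244, 413^64≡122 (mod 487).
413^122 = 413^(64+32+16+8+2) ≡ 30 (mod 487).
Check: 30² = 900 ≡ 413 (mod 487). The two roots are 30 and 457.

30, 457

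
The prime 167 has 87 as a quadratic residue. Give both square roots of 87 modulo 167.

Since 167 ≡ 3 (mod 4), a square root of 87 is 87^((167+1)/4) = 87^42 mod 167.
Repeated squaring: 87^2≡54, 87^4≡77, 87^8≡84, 87^16≡42, 87^32≡94 (mod 167).
87^42 = 87^(32+8+2) ≡ 33 (mod 167).
Check: 33² = 1089 ≡ 87 (mod 167). The two roots are 33 and 134.

33, 134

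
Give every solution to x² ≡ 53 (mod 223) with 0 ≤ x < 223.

Since 223 ≡ 3 (mod 4), a square root of 53 is 53^((223+1)/4) = 53^56 mod 223.
Repeated squaring: 53^2≡133, 53^4≡72, 53^8≡55, 53^16≡126, 53^32≡43 (mod 223).
53^56 = 53^(32+16+8) ≡ 62 (mod 223).
Check: 62² = 3844 ≡ 53 (mod 223). The two roots are 62 and 161.

62, 161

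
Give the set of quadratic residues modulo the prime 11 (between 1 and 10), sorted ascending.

1 3 4 5 9

Square k = 1,…,5 (k and 11−k give the same square):
1²=1, 2²=4, 3²=9, 4²≡5, 5²≡3 (mod 11).
So the quadratic residues mod 11 are {1, 3, 4, 5, 9}.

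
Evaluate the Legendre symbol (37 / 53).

Euler's criterion: (37/53) ≡ 37^26 (mod 53).
37^2 ≡ 44 (mod 53)
37^4 ≡ 28 (mod 53)
37^8 ≡ 42 (mod 53)
37^16 ≡ 15 (mod 53)
37^26 = 37^(16+8+2) ≡ 1 (mod 53).
Result is 1, so (37/53) = 1.

1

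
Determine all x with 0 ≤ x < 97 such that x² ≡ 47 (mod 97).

97 ≡ 1 (mod 4), so we find a root by search.
Trying successive values, 12² = 144 ≡ 47 (mod 97). The other root is 97 − 12 = 85.

12, 85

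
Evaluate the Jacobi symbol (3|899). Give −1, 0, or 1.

1

Reciprocity: 3 ≡ 3 and 899 ≡ 3 (mod 4), so (3/899) = −(899/3).
Reduce top mod 3: now compute (2/3).
Pull out 2: since 3 ≡ 3 (mod 8), (2/3) = -1.
Reached (1/3) = 1. Collecting the sign flips along the way, the symbol is +1.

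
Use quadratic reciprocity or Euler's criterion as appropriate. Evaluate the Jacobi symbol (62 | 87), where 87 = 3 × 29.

Pull out 2: since 87 ≡ 7 (mod 8), (2/87) = +1.
Reciprocity: 31 ≡ 3 and 87 ≡ 3 (mod 4), so (31/87) = −(87/31).
Reduce top mod 31: now compute (25/31).
Reciprocity: 25 ≡ 1 and 31 ≡ 3 (mod 4), so (25/31) = +(31/25).
Reduce top mod 25: now compute (6/25).
Pull out 2: since 25 ≡ 1 (mod 8), (2/25) = +1.
Reciprocity: 3 ≡ 3 and 25 ≡ 1 (mod 4), so (3/25) = +(25/3).
Reduce top mod 3: now compute (1/3).
Reached (1/3) = 1. Collecting the sign flips along the way, the symbol is -1.

-1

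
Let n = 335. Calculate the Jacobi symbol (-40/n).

0

First reduce: -40 ≡ 295 (mod 335).
Reciprocity: 295 ≡ 3 and 335 ≡ 3 (mod 4), so (295/335) = −(335/295).
Reduce top mod 295: now compute (40/295).
Pull out 2^3: since 295 ≡ 7 (mod 8), (2/295) = +1, so (2/295)^3 = +1.
Reciprocity: 5 ≡ 1 and 295 ≡ 3 (mod 4), so (5/295) = +(295/5).
Reduce top mod 5: now compute (0/5).
Top reduces to 0: gcd > 1, so the symbol is 0.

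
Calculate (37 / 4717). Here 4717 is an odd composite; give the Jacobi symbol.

-1

Reciprocity: 37 ≡ 1 and 4717 ≡ 1 (mod 4), so (37/4717) = +(4717/37).
Reduce top mod 37: now compute (18/37).
Pull out 2: since 37 ≡ 5 (mod 8), (2/37) = -1.
Reciprocity: 9 ≡ 1 and 37 ≡ 1 (mod 4), so (9/37) = +(37/9).
Reduce top mod 9: now compute (1/9).
Reached (1/9) = 1. Collecting the sign flips along the way, the symbol is -1.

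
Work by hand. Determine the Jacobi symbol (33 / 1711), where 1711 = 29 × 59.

-1

Reciprocity: 33 ≡ 1 and 1711 ≡ 3 (mod 4), so (33/1711) = +(1711/33).
Reduce top mod 33: now compute (28/33).
Pull out 2^2: since 33 ≡ 1 (mod 8), (2/33) = +1, so (2/33)^2 = +1.
Reciprocity: 7 ≡ 3 and 33 ≡ 1 (mod 4), so (7/33) = +(33/7).
Reduce top mod 7: now compute (5/7).
Reciprocity: 5 ≡ 1 and 7 ≡ 3 (mod 4), so (5/7) = +(7/5).
Reduce top mod 5: now compute (2/5).
Pull out 2: since 5 ≡ 5 (mod 8), (2/5) = -1.
Reached (1/5) = 1. Collecting the sign flips along the way, the symbol is -1.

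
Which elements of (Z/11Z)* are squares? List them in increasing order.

Square k = 1,…,5 (k and 11−k give the same square):
1²=1, 2²=4, 3²=9, 4²≡5, 5²≡3 (mod 11).
So the quadratic residues mod 11 are {1, 3, 4, 5, 9}.

1,3,4,5,9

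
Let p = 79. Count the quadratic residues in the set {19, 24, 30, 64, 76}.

3

(19/79) = +1 → QR.
(24/79) = -1 → non-residue.
(30/79) = -1 → non-residue.
(64/79) = +1 → QR.
(76/79) = +1 → QR.
Total quadratic residues among the 5: 3.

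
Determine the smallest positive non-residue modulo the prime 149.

2

(2/149) = −1, so 2 is the smallest positive non-residue mod 149.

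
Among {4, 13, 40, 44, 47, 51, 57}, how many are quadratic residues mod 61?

(4/61) = +1 → QR.
(13/61) = +1 → QR.
(40/61) = -1 → non-residue.
(44/61) = -1 → non-residue.
(47/61) = +1 → QR.
(51/61) = -1 → non-residue.
(57/61) = +1 → QR.
Total quadratic residues among the 7: 4.

4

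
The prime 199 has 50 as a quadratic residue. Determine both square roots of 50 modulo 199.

99, 100

Since 199 ≡ 3 (mod 4), a square root of 50 is 50^((199+1)/4) = 50^50 mod 199.
Repeated squaring: 50^2≡112, 50^4≡7, 50^8≡49, 50^16≡13, 50^32≡169 (mod 199).
50^50 = 50^(32+16+2) ≡ 100 (mod 199).
Check: 100² = 10000 ≡ 50 (mod 199). The two roots are 99 and 100.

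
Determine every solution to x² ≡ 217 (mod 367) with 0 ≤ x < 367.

Since 367 ≡ 3 (mod 4), a square root of 217 is 217^((367+1)/4) = 217^92 mod 367.
Repeated squaring: 217^2≡113, 217^4≡291, 217^8≡271, 217^16≡41, 217^32≡213, 217^64≡228 (mod 367).
217^92 = 217^(64+16+8+4) ≡ 95 (mod 367).
Check: 95² = 9025 ≡ 217 (mod 367). The two roots are 95 and 272.

95, 272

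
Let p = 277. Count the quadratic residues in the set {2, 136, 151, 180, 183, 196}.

2

(2/277) = -1 → non-residue.
(136/277) = +1 → QR.
(151/277) = -1 → non-residue.
(180/277) = -1 → non-residue.
(183/277) = -1 → non-residue.
(196/277) = +1 → QR.
Total quadratic residues among the 6: 2.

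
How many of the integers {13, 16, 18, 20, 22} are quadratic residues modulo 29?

(13/29) = +1 → QR.
(16/29) = +1 → QR.
(18/29) = -1 → non-residue.
(20/29) = +1 → QR.
(22/29) = +1 → QR.
Total quadratic residues among the 5: 4.

4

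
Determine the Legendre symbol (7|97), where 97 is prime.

-1

Reciprocity: 7 ≡ 3 and 97 ≡ 1 (mod 4), so (7/97) = +(97/7).
Reduce top mod 7: now compute (6/7).
Pull out 2: since 7 ≡ 7 (mod 8), (2/7) = +1.
Reciprocity: 3 ≡ 3 and 7 ≡ 3 (mod 4), so (3/7) = −(7/3).
Reduce top mod 3: now compute (1/3).
Reached (1/3) = 1. Collecting the sign flips along the way, the symbol is -1.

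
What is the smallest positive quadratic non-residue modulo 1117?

2

(2/1117) = −1, so 2 is the smallest positive non-residue mod 1117.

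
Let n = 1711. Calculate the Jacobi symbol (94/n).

1

Pull out 2: since 1711 ≡ 7 (mod 8), (2/1711) = +1.
Reciprocity: 47 ≡ 3 and 1711 ≡ 3 (mod 4), so (47/1711) = −(1711/47).
Reduce top mod 47: now compute (19/47).
Reciprocity: 19 ≡ 3 and 47 ≡ 3 (mod 4), so (19/47) = −(47/19).
Reduce top mod 19: now compute (9/19).
Reciprocity: 9 ≡ 1 and 19 ≡ 3 (mod 4), so (9/19) = +(19/9).
Reduce top mod 9: now compute (1/9).
Reached (1/9) = 1. Collecting the sign flips along the way, the symbol is +1.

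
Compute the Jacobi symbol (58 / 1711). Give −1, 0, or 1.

0

Pull out 2: since 1711 ≡ 7 (mod 8), (2/1711) = +1.
Reciprocity: 29 ≡ 1 and 1711 ≡ 3 (mod 4), so (29/1711) = +(1711/29).
Reduce top mod 29: now compute (0/29).
Top reduces to 0: gcd > 1, so the symbol is 0.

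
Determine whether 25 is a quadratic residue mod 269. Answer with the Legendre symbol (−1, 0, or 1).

1

Euler's criterion: (25/269) ≡ 25^134 (mod 269).
25^2 ≡ 87 (mod 269)
25^4 ≡ 37 (mod 269)
25^8 ≡ 24 (mod 269)
25^16 ≡ 38 (mod 269)
25^32 ≡ 99 (mod 269)
25^64 ≡ 117 (mod 269)
25^128 ≡ 239 (mod 269)
25^134 = 25^(128+4+2) ≡ 1 (mod 269).
Result is 1, so (25/269) = 1.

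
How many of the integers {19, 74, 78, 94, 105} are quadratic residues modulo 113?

(19/113) = -1 → non-residue.
(74/113) = -1 → non-residue.
(78/113) = -1 → non-residue.
(94/113) = -1 → non-residue.
(105/113) = +1 → QR.
Total quadratic residues among the 5: 1.

1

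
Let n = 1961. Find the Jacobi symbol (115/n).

Reciprocity: 115 ≡ 3 and 1961 ≡ 1 (mod 4), so (115/1961) = +(1961/115).
Reduce top mod 115: now compute (6/115).
Pull out 2: since 115 ≡ 3 (mod 8), (2/115) = -1.
Reciprocity: 3 ≡ 3 and 115 ≡ 3 (mod 4), so (3/115) = −(115/3).
Reduce top mod 3: now compute (1/3).
Reached (1/3) = 1. Collecting the sign flips along the way, the symbol is +1.

1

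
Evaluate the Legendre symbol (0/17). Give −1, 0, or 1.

0

Top reduces to 0: gcd > 1, so the symbol is 0.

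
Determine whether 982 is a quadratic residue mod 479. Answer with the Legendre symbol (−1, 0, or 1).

1

Euler's criterion: (982/479) ≡ 24^239 (mod 479).
24^2 ≡ 97 (mod 479)
24^4 ≡ 308 (mod 479)
24^8 ≡ 22 (mod 479)
24^16 ≡ 5 (mod 479)
24^32 ≡ 25 (mod 479)
24^64 ≡ 146 (mod 479)
24^128 ≡ 240 (mod 479)
24^239 = 24^(128+64+32+8+4+2+1) ≡ 1 (mod 479).
Result is 1, so (982/479) = 1.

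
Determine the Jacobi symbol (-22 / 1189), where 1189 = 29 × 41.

-1

First reduce: -22 ≡ 1167 (mod 1189).
Reciprocity: 1167 ≡ 3 and 1189 ≡ 1 (mod 4), so (1167/1189) = +(1189/1167).
Reduce top mod 1167: now compute (22/1167).
Pull out 2: since 1167 ≡ 7 (mod 8), (2/1167) = +1.
Reciprocity: 11 ≡ 3 and 1167 ≡ 3 (mod 4), so (11/1167) = −(1167/11).
Reduce top mod 11: now compute (1/11).
Reached (1/11) = 1. Collecting the sign flips along the way, the symbol is -1.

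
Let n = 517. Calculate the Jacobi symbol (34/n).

Pull out 2: since 517 ≡ 5 (mod 8), (2/517) = -1.
Reciprocity: 17 ≡ 1 and 517 ≡ 1 (mod 4), so (17/517) = +(517/17).
Reduce top mod 17: now compute (7/17).
Reciprocity: 7 ≡ 3 and 17 ≡ 1 (mod 4), so (7/17) = +(17/7).
Reduce top mod 7: now compute (3/7).
Reciprocity: 3 ≡ 3 and 7 ≡ 3 (mod 4), so (3/7) = −(7/3).
Reduce top mod 3: now compute (1/3).
Reached (1/3) = 1. Collecting the sign flips along the way, the symbol is +1.

1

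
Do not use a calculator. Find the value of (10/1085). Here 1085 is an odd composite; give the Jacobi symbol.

0

Pull out 2: since 1085 ≡ 5 (mod 8), (2/1085) = -1.
Reciprocity: 5 ≡ 1 and 1085 ≡ 1 (mod 4), so (5/1085) = +(1085/5).
Reduce top mod 5: now compute (0/5).
Top reduces to 0: gcd > 1, so the symbol is 0.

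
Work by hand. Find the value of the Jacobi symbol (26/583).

-1

Pull out 2: since 583 ≡ 7 (mod 8), (2/583) = +1.
Reciprocity: 13 ≡ 1 and 583 ≡ 3 (mod 4), so (13/583) = +(583/13).
Reduce top mod 13: now compute (11/13).
Reciprocity: 11 ≡ 3 and 13 ≡ 1 (mod 4), so (11/13) = +(13/11).
Reduce top mod 11: now compute (2/11).
Pull out 2: since 11 ≡ 3 (mod 8), (2/11) = -1.
Reached (1/11) = 1. Collecting the sign flips along the way, the symbol is -1.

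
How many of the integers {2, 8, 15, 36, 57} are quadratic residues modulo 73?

4

(2/73) = +1 → QR.
(8/73) = +1 → QR.
(15/73) = -1 → non-residue.
(36/73) = +1 → QR.
(57/73) = +1 → QR.
Total quadratic residues among the 5: 4.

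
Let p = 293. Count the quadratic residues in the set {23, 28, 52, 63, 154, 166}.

0

(23/293) = -1 → non-residue.
(28/293) = -1 → non-residue.
(52/293) = -1 → non-residue.
(63/293) = -1 → non-residue.
(154/293) = -1 → non-residue.
(166/293) = -1 → non-residue.
Total quadratic residues among the 6: 0.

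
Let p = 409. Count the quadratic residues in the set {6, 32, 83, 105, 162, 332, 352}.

(6/409) = +1 → QR.
(32/409) = +1 → QR.
(83/409) = +1 → QR.
(105/409) = -1 → non-residue.
(162/409) = +1 → QR.
(332/409) = +1 → QR.
(352/409) = -1 → non-residue.
Total quadratic residues among the 7: 5.

5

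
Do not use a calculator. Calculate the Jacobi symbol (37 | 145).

Reciprocity: 37 ≡ 1 and 145 ≡ 1 (mod 4), so (37/145) = +(145/37).
Reduce top mod 37: now compute (34/37).
Pull out 2: since 37 ≡ 5 (mod 8), (2/37) = -1.
Reciprocity: 17 ≡ 1 and 37 ≡ 1 (mod 4), so (17/37) = +(37/17).
Reduce top mod 17: now compute (3/17).
Reciprocity: 3 ≡ 3 and 17 ≡ 1 (mod 4), so (3/17) = +(17/3).
Reduce top mod 3: now compute (2/3).
Pull out 2: since 3 ≡ 3 (mod 8), (2/3) = -1.
Reached (1/3) = 1. Collecting the sign flips along the way, the symbol is +1.

1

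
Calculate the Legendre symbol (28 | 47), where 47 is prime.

Pull out 2^2: since 47 ≡ 7 (mod 8), (2/47) = +1, so (2/47)^2 = +1.
Reciprocity: 7 ≡ 3 and 47 ≡ 3 (mod 4), so (7/47) = −(47/7).
Reduce top mod 7: now compute (5/7).
Reciprocity: 5 ≡ 1 and 7 ≡ 3 (mod 4), so (5/7) = +(7/5).
Reduce top mod 5: now compute (2/5).
Pull out 2: since 5 ≡ 5 (mod 8), (2/5) = -1.
Reached (1/5) = 1. Collecting the sign flips along the way, the symbol is +1.

1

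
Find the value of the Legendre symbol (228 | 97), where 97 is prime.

-1

First reduce: 228 ≡ 34 (mod 97).
Pull out 2: since 97 ≡ 1 (mod 8), (2/97) = +1.
Reciprocity: 17 ≡ 1 and 97 ≡ 1 (mod 4), so (17/97) = +(97/17).
Reduce top mod 17: now compute (12/17).
Pull out 2^2: since 17 ≡ 1 (mod 8), (2/17) = +1, so (2/17)^2 = +1.
Reciprocity: 3 ≡ 3 and 17 ≡ 1 (mod 4), so (3/17) = +(17/3).
Reduce top mod 3: now compute (2/3).
Pull out 2: since 3 ≡ 3 (mod 8), (2/3) = -1.
Reached (1/3) = 1. Collecting the sign flips along the way, the symbol is -1.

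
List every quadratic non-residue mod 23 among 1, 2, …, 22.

5 7 10 11 14 15 17 19 20 21 22

Square k = 1,…,11 (k and 23−k give the same square):
1²=1, 2²=4, 3²=9, 4²=16, 5²≡2, 6²≡13, 7²≡3, 8²≡18, 9²≡12, 10²≡8, 11²≡6 (mod 23).
The residues are {1, 2, 3, 4, 6, 8, 9, 12, 13, 16, 18}; the non-residues are the remaining 11 nonzero classes.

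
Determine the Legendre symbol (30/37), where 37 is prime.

Pull out 2: since 37 ≡ 5 (mod 8), (2/37) = -1.
Reciprocity: 15 ≡ 3 and 37 ≡ 1 (mod 4), so (15/37) = +(37/15).
Reduce top mod 15: now compute (7/15).
Reciprocity: 7 ≡ 3 and 15 ≡ 3 (mod 4), so (7/15) = −(15/7).
Reduce top mod 7: now compute (1/7).
Reached (1/7) = 1. Collecting the sign flips along the way, the symbol is +1.

1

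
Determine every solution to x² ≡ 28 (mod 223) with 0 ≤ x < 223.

52, 171

Since 223 ≡ 3 (mod 4), a square root of 28 is 28^((223+1)/4) = 28^56 mod 223.
Repeated squaring: 28^2≡115, 28^4≡68, 28^8≡164, 28^16≡136, 28^32≡210 (mod 223).
28^56 = 28^(32+16+8) ≡ 171 (mod 223).
Check: 171² = 29241 ≡ 28 (mod 223). The two roots are 52 and 171.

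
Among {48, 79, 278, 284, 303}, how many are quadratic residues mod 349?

(48/349) = +1 → QR.
(79/349) = -1 → non-residue.
(278/349) = -1 → non-residue.
(284/349) = -1 → non-residue.
(303/349) = -1 → non-residue.
Total quadratic residues among the 5: 1.

1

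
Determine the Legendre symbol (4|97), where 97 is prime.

Euler's criterion: (4/97) ≡ 4^48 (mod 97).
4^2 ≡ 16 (mod 97)
4^4 ≡ 62 (mod 97)
4^8 ≡ 61 (mod 97)
4^16 ≡ 35 (mod 97)
4^32 ≡ 61 (mod 97)
4^48 = 4^(32+16) ≡ 1 (mod 97).
Result is 1, so (4/97) = 1.

1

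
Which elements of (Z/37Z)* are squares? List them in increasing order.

Square k = 1,…,18 (k and 37−k give the same square):
1²=1, 2²=4, 3²=9, 4²=16, 5²=25, 6²=36, 7²≡12, 8²≡27, 9²≡7, 10²≡26, 11²≡10, 12²≡33, 13²≡21, 14²≡11, 15²≡3, 16²≡34, 17²≡30, 18²≡28 (mod 37).
So the quadratic residues mod 37 are {1, 3, 4, 7, 9, 10, 11, 12, 16, 21, 25, 26, 27, 28, 30, 33, 34, 36}.

1,3,4,7,9,10,11,12,16,21,25,26,27,28,30,33,34,36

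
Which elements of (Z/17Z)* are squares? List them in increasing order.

Square k = 1,…,8 (k and 17−k give the same square):
1²=1, 2²=4, 3²=9, 4²=16, 5²≡8, 6²≡2, 7²≡15, 8²≡13 (mod 17).
So the quadratic residues mod 17 are {1, 2, 4, 8, 9, 13, 15, 16}.

1 2 4 8 9 13 15 16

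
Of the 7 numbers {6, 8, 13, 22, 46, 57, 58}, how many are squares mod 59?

3

(6/59) = -1 → non-residue.
(8/59) = -1 → non-residue.
(13/59) = -1 → non-residue.
(22/59) = +1 → QR.
(46/59) = +1 → QR.
(57/59) = +1 → QR.
(58/59) = -1 → non-residue.
Total quadratic residues among the 7: 3.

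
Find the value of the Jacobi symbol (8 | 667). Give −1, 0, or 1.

-1

Pull out 2^3: since 667 ≡ 3 (mod 8), (2/667) = -1, so (2/667)^3 = -1.
Reached (1/667) = 1. Collecting the sign flips along the way, the symbol is -1.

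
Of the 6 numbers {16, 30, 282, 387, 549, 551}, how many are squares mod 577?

1

(16/577) = +1 → QR.
(30/577) = -1 → non-residue.
(282/577) = -1 → non-residue.
(387/577) = -1 → non-residue.
(549/577) = -1 → non-residue.
(551/577) = -1 → non-residue.
Total quadratic residues among the 6: 1.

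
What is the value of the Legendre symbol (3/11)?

1

Reciprocity: 3 ≡ 3 and 11 ≡ 3 (mod 4), so (3/11) = −(11/3).
Reduce top mod 3: now compute (2/3).
Pull out 2: since 3 ≡ 3 (mod 8), (2/3) = -1.
Reached (1/3) = 1. Collecting the sign flips along the way, the symbol is +1.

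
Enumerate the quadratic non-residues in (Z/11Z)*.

Square k = 1,…,5 (k and 11−k give the same square):
1²=1, 2²=4, 3²=9, 4²≡5, 5²≡3 (mod 11).
The residues are {1, 3, 4, 5, 9}; the non-residues are the remaining 5 nonzero classes.

2, 6, 7, 8, 10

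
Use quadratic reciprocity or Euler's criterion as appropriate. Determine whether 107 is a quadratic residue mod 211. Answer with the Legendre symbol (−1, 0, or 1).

Reciprocity: 107 ≡ 3 and 211 ≡ 3 (mod 4), so (107/211) = −(211/107).
Reduce top mod 107: now compute (104/107).
Pull out 2^3: since 107 ≡ 3 (mod 8), (2/107) = -1, so (2/107)^3 = -1.
Reciprocity: 13 ≡ 1 and 107 ≡ 3 (mod 4), so (13/107) = +(107/13).
Reduce top mod 13: now compute (3/13).
Reciprocity: 3 ≡ 3 and 13 ≡ 1 (mod 4), so (3/13) = +(13/3).
Reduce top mod 3: now compute (1/3).
Reached (1/3) = 1. Collecting the sign flips along the way, the symbol is +1.

1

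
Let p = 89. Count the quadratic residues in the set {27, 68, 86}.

1

(27/89) = -1 → non-residue.
(68/89) = +1 → QR.
(86/89) = -1 → non-residue.
Total quadratic residues among the 3: 1.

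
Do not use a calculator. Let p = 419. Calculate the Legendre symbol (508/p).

-1

First reduce: 508 ≡ 89 (mod 419).
Reciprocity: 89 ≡ 1 and 419 ≡ 3 (mod 4), so (89/419) = +(419/89).
Reduce top mod 89: now compute (63/89).
Reciprocity: 63 ≡ 3 and 89 ≡ 1 (mod 4), so (63/89) = +(89/63).
Reduce top mod 63: now compute (26/63).
Pull out 2: since 63 ≡ 7 (mod 8), (2/63) = +1.
Reciprocity: 13 ≡ 1 and 63 ≡ 3 (mod 4), so (13/63) = +(63/13).
Reduce top mod 13: now compute (11/13).
Reciprocity: 11 ≡ 3 and 13 ≡ 1 (mod 4), so (11/13) = +(13/11).
Reduce top mod 11: now compute (2/11).
Pull out 2: since 11 ≡ 3 (mod 8), (2/11) = -1.
Reached (1/11) = 1. Collecting the sign flips along the way, the symbol is -1.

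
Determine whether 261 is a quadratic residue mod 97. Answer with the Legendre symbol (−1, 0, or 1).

-1

Euler's criterion: (261/97) ≡ 67^48 (mod 97).
67^2 ≡ 27 (mod 97)
67^4 ≡ 50 (mod 97)
67^8 ≡ 75 (mod 97)
67^16 ≡ 96 (mod 97)
67^32 ≡ 1 (mod 97)
67^48 = 67^(32+16) ≡ 96 (mod 97).
Result is 96 ≡ −1, so (261/97) = −1.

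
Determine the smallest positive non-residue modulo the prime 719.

11

(2/719) = +1, so 2 is a residue.
(3/719) = +1, so 3 is a residue.
(4/719) = +1, so 4 is a residue.
(5/719) = +1, so 5 is a residue.
(6/719) = +1, so 6 is a residue.
(7/719) = +1, so 7 is a residue.
(8/719) = +1, so 8 is a residue.
(9/719) = +1, so 9 is a residue.
(10/719) = +1, so 10 is a residue.
(11/719) = −1, so 11 is the smallest positive non-residue mod 719.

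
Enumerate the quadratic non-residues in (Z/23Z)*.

5,7,10,11,14,15,17,19,20,21,22

Square k = 1,…,11 (k and 23−k give the same square):
1²=1, 2²=4, 3²=9, 4²=16, 5²≡2, 6²≡13, 7²≡3, 8²≡18, 9²≡12, 10²≡8, 11²≡6 (mod 23).
The residues are {1, 2, 3, 4, 6, 8, 9, 12, 13, 16, 18}; the non-residues are the remaining 11 nonzero classes.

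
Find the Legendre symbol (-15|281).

Euler's criterion: (-15/281) ≡ 266^140 (mod 281).
266^2 ≡ 225 (mod 281)
266^4 ≡ 45 (mod 281)
266^8 ≡ 58 (mod 281)
266^16 ≡ 273 (mod 281)
266^32 ≡ 64 (mod 281)
266^64 ≡ 162 (mod 281)
266^128 ≡ 111 (mod 281)
266^140 = 266^(128+8+4) ≡ 280 (mod 281).
Result is 280 ≡ −1, so (-15/281) = −1.

-1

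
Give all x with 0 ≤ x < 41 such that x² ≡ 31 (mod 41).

41 ≡ 1 (mod 4), so we find a root by search.
Trying successive values, 20² = 400 ≡ 31 (mod 41). The other root is 41 − 20 = 21.

20, 21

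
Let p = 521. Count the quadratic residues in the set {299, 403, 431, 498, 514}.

(299/521) = -1 → non-residue.
(403/521) = +1 → QR.
(431/521) = +1 → QR.
(498/521) = -1 → non-residue.
(514/521) = -1 → non-residue.
Total quadratic residues among the 5: 2.

2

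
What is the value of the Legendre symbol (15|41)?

-1

Reciprocity: 15 ≡ 3 and 41 ≡ 1 (mod 4), so (15/41) = +(41/15).
Reduce top mod 15: now compute (11/15).
Reciprocity: 11 ≡ 3 and 15 ≡ 3 (mod 4), so (11/15) = −(15/11).
Reduce top mod 11: now compute (4/11).
Pull out 2^2: since 11 ≡ 3 (mod 8), (2/11) = -1, so (2/11)^2 = +1.
Reached (1/11) = 1. Collecting the sign flips along the way, the symbol is -1.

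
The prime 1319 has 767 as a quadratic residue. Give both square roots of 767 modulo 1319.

Since 1319 ≡ 3 (mod 4), a square root of 767 is 767^((1319+1)/4) = 767^330 mod 1319.
Repeated squaring: 767^2≡15, 767^4≡225, 767^8≡503, 767^16≡1080, 767^32≡404, 767^64≡979, 767^128≡847, 767^256≡1192 (mod 1319).
767^330 = 767^(256+64+8+2) ≡ 100 (mod 1319).
Check: 100² = 10000 ≡ 767 (mod 1319). The two roots are 100 and 1219.

100, 1219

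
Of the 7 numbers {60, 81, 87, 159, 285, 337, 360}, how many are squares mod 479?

(60/479) = +1 → QR.
(81/479) = +1 → QR.
(87/479) = -1 → non-residue.
(159/479) = -1 → non-residue.
(285/479) = -1 → non-residue.
(337/479) = -1 → non-residue.
(360/479) = +1 → QR.
Total quadratic residues among the 7: 3.

3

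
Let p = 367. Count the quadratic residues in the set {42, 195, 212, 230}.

(42/367) = -1 → non-residue.
(195/367) = +1 → QR.
(212/367) = +1 → QR.
(230/367) = -1 → non-residue.
Total quadratic residues among the 4: 2.

2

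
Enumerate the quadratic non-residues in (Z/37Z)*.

2,5,6,8,13,14,15,17,18,19,20,22,23,24,29,31,32,35

Square k = 1,…,18 (k and 37−k give the same square):
1²=1, 2²=4, 3²=9, 4²=16, 5²=25, 6²=36, 7²≡12, 8²≡27, 9²≡7, 10²≡26, 11²≡10, 12²≡33, 13²≡21, 14²≡11, 15²≡3, 16²≡34, 17²≡30, 18²≡28 (mod 37).
The residues are {1, 3, 4, 7, 9, 10, 11, 12, 16, 21, 25, 26, 27, 28, 30, 33, 34, 36}; the non-residues are the remaining 18 nonzero classes.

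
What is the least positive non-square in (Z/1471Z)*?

(2/1471) = +1, so 2 is a residue.
(3/1471) = −1, so 3 is the smallest positive non-residue mod 1471.

3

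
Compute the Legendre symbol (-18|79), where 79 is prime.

-1

First reduce: -18 ≡ 61 (mod 79).
Reciprocity: 61 ≡ 1 and 79 ≡ 3 (mod 4), so (61/79) = +(79/61).
Reduce top mod 61: now compute (18/61).
Pull out 2: since 61 ≡ 5 (mod 8), (2/61) = -1.
Reciprocity: 9 ≡ 1 and 61 ≡ 1 (mod 4), so (9/61) = +(61/9).
Reduce top mod 9: now compute (7/9).
Reciprocity: 7 ≡ 3 and 9 ≡ 1 (mod 4), so (7/9) = +(9/7).
Reduce top mod 7: now compute (2/7).
Pull out 2: since 7 ≡ 7 (mod 8), (2/7) = +1.
Reached (1/7) = 1. Collecting the sign flips along the way, the symbol is -1.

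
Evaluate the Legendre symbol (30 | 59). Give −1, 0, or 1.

Pull out 2: since 59 ≡ 3 (mod 8), (2/59) = -1.
Reciprocity: 15 ≡ 3 and 59 ≡ 3 (mod 4), so (15/59) = −(59/15).
Reduce top mod 15: now compute (14/15).
Pull out 2: since 15 ≡ 7 (mod 8), (2/15) = +1.
Reciprocity: 7 ≡ 3 and 15 ≡ 3 (mod 4), so (7/15) = −(15/7).
Reduce top mod 7: now compute (1/7).
Reached (1/7) = 1. Collecting the sign flips along the way, the symbol is -1.

-1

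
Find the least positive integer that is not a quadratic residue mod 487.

3

(2/487) = +1, so 2 is a residue.
(3/487) = −1, so 3 is the smallest positive non-residue mod 487.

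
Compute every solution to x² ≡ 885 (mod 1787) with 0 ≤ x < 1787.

Since 1787 ≡ 3 (mod 4), a square root of 885 is 885^((1787+1)/4) = 885^447 mod 1787.
Repeated squaring: 885^2≡519, 885^4≡1311, 885^8≡1414, 885^16≡1530, 885^32≡1717, 885^64≡1326, 885^128≡1655, 885^256≡1341 (mod 1787).
885^447 = 885^(256+128+32+16+8+4+2+1) ≡ 1148 (mod 1787).
Check: 1148² = 1317904 ≡ 885 (mod 1787). The two roots are 639 and 1148.

639, 1148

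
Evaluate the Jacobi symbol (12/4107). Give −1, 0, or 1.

0

Pull out 2^2: since 4107 ≡ 3 (mod 8), (2/4107) = -1, so (2/4107)^2 = +1.
Reciprocity: 3 ≡ 3 and 4107 ≡ 3 (mod 4), so (3/4107) = −(4107/3).
Reduce top mod 3: now compute (0/3).
Top reduces to 0: gcd > 1, so the symbol is 0.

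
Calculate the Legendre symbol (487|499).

Euler's criterion: (487/499) ≡ 487^249 (mod 499).
487^2 ≡ 144 (mod 499)
487^4 ≡ 277 (mod 499)
487^8 ≡ 382 (mod 499)
487^16 ≡ 216 (mod 499)
487^32 ≡ 249 (mod 499)
487^64 ≡ 125 (mod 499)
487^128 ≡ 156 (mod 499)
487^249 = 487^(128+64+32+16+8+1) ≡ 1 (mod 499).
Result is 1, so (487/499) = 1.

1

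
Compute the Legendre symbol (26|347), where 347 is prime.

-1

Pull out 2: since 347 ≡ 3 (mod 8), (2/347) = -1.
Reciprocity: 13 ≡ 1 and 347 ≡ 3 (mod 4), so (13/347) = +(347/13).
Reduce top mod 13: now compute (9/13).
Reciprocity: 9 ≡ 1 and 13 ≡ 1 (mod 4), so (9/13) = +(13/9).
Reduce top mod 9: now compute (4/9).
Pull out 2^2: since 9 ≡ 1 (mod 8), (2/9) = +1, so (2/9)^2 = +1.
Reached (1/9) = 1. Collecting the sign flips along the way, the symbol is -1.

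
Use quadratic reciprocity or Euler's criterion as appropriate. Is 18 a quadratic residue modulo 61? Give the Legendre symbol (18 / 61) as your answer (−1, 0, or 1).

-1

Pull out 2: since 61 ≡ 5 (mod 8), (2/61) = -1.
Reciprocity: 9 ≡ 1 and 61 ≡ 1 (mod 4), so (9/61) = +(61/9).
Reduce top mod 9: now compute (7/9).
Reciprocity: 7 ≡ 3 and 9 ≡ 1 (mod 4), so (7/9) = +(9/7).
Reduce top mod 7: now compute (2/7).
Pull out 2: since 7 ≡ 7 (mod 8), (2/7) = +1.
Reached (1/7) = 1. Collecting the sign flips along the way, the symbol is -1.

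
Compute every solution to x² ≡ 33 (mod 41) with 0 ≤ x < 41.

41 ≡ 1 (mod 4), so we find a root by search.
Trying successive values, 19² = 361 ≡ 33 (mod 41). The other root is 41 − 19 = 22.

19, 22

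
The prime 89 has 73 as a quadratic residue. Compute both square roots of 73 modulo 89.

42, 47

89 ≡ 1 (mod 4), so we find a root by search.
Trying successive values, 42² = 1764 ≡ 73 (mod 89). The other root is 89 − 42 = 47.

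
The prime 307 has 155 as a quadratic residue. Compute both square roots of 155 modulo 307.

48, 259

Since 307 ≡ 3 (mod 4), a square root of 155 is 155^((307+1)/4) = 155^77 mod 307.
Repeated squaring: 155^2≡79, 155^4≡101, 155^8≡70, 155^16≡295, 155^32≡144, 155^64≡167 (mod 307).
155^77 = 155^(64+8+4+1) ≡ 259 (mod 307).
Check: 259² = 67081 ≡ 155 (mod 307). The two roots are 48 and 259.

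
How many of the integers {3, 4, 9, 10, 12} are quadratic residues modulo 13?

(3/13) = +1 → QR.
(4/13) = +1 → QR.
(9/13) = +1 → QR.
(10/13) = +1 → QR.
(12/13) = +1 → QR.
Total quadratic residues among the 5: 5.

5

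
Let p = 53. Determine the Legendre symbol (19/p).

Euler's criterion: (19/53) ≡ 19^26 (mod 53).
19^2 ≡ 43 (mod 53)
19^4 ≡ 47 (mod 53)
19^8 ≡ 36 (mod 53)
19^16 ≡ 24 (mod 53)
19^26 = 19^(16+8+2) ≡ 52 (mod 53).
Result is 52 ≡ −1, so (19/53) = −1.

-1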